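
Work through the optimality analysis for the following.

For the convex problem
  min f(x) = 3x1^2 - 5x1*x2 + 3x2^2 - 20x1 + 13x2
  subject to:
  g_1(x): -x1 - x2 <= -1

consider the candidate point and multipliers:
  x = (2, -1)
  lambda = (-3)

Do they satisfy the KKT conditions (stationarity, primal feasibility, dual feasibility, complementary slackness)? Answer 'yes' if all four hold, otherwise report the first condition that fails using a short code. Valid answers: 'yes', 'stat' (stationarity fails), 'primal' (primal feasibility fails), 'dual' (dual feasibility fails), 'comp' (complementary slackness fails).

Gradient of f: grad f(x) = Q x + c = (-3, -3)
Constraint values g_i(x) = a_i^T x - b_i:
  g_1((2, -1)) = 0
Stationarity residual: grad f(x) + sum_i lambda_i a_i = (0, 0)
  -> stationarity OK
Primal feasibility (all g_i <= 0): OK
Dual feasibility (all lambda_i >= 0): FAILS
Complementary slackness (lambda_i * g_i(x) = 0 for all i): OK

Verdict: the first failing condition is dual_feasibility -> dual.

dual


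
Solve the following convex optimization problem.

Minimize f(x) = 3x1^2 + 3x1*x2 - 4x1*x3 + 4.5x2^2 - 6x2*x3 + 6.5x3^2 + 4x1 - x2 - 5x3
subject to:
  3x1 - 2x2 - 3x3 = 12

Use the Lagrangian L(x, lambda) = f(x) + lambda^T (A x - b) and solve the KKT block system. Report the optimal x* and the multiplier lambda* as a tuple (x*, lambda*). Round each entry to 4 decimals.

Form the Lagrangian:
  L(x, lambda) = (1/2) x^T Q x + c^T x + lambda^T (A x - b)
Stationarity (grad_x L = 0): Q x + c + A^T lambda = 0.
Primal feasibility: A x = b.

This gives the KKT block system:
  [ Q   A^T ] [ x     ]   [-c ]
  [ A    0  ] [ lambda ] = [ b ]

Solving the linear system:
  x*      = (1.7326, -1.9934, -0.9384)
  lambda* = (-4.0564)
  f(x*)   = 31.1461

x* = (1.7326, -1.9934, -0.9384), lambda* = (-4.0564)


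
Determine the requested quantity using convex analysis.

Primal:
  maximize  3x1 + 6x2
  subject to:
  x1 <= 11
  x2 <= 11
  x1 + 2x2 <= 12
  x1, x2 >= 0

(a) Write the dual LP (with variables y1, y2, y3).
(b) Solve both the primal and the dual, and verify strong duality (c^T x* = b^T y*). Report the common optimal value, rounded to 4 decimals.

The standard primal-dual pair for 'max c^T x s.t. A x <= b, x >= 0' is:
  Dual:  min b^T y  s.t.  A^T y >= c,  y >= 0.

So the dual LP is:
  minimize  11y1 + 11y2 + 12y3
  subject to:
    y1 + y3 >= 3
    y2 + 2y3 >= 6
    y1, y2, y3 >= 0

Solving the primal: x* = (0, 6).
  primal value c^T x* = 36.
Solving the dual: y* = (0, 0, 3).
  dual value b^T y* = 36.
Strong duality: c^T x* = b^T y*. Confirmed.

36


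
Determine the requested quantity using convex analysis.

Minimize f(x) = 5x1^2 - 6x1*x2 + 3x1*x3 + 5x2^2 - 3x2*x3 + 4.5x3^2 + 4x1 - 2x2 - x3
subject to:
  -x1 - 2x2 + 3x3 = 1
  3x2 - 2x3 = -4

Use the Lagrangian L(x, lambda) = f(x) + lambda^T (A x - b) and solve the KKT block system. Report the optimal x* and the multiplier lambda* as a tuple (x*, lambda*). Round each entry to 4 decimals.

Form the Lagrangian:
  L(x, lambda) = (1/2) x^T Q x + c^T x + lambda^T (A x - b)
Stationarity (grad_x L = 0): Q x + c + A^T lambda = 0.
Primal feasibility: A x = b.

This gives the KKT block system:
  [ Q   A^T ] [ x     ]   [-c ]
  [ A    0  ] [ lambda ] = [ b ]

Solving the linear system:
  x*      = (-0.2459, -2.0984, -1.1475)
  lambda* = (10.6885, 13.1475)
  f(x*)   = 23.1311

x* = (-0.2459, -2.0984, -1.1475), lambda* = (10.6885, 13.1475)


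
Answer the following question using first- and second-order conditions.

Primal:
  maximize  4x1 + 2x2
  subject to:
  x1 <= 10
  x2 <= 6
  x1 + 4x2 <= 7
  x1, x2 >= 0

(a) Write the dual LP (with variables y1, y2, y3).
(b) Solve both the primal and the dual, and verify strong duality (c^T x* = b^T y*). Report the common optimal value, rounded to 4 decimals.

The standard primal-dual pair for 'max c^T x s.t. A x <= b, x >= 0' is:
  Dual:  min b^T y  s.t.  A^T y >= c,  y >= 0.

So the dual LP is:
  minimize  10y1 + 6y2 + 7y3
  subject to:
    y1 + y3 >= 4
    y2 + 4y3 >= 2
    y1, y2, y3 >= 0

Solving the primal: x* = (7, 0).
  primal value c^T x* = 28.
Solving the dual: y* = (0, 0, 4).
  dual value b^T y* = 28.
Strong duality: c^T x* = b^T y*. Confirmed.

28


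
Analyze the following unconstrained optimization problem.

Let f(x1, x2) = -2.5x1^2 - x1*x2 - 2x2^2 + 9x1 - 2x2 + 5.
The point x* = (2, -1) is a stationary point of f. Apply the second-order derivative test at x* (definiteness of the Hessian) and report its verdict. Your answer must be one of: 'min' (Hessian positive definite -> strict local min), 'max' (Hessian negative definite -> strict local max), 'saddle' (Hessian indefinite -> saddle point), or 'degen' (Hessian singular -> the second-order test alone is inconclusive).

Compute the Hessian H = grad^2 f:
  H = [[-5, -1], [-1, -4]]
Verify stationarity: grad f(x*) = H x* + g = (0, 0).
Eigenvalues of H: -5.618, -3.382.
Both eigenvalues < 0, so H is negative definite -> x* is a strict local max.

max


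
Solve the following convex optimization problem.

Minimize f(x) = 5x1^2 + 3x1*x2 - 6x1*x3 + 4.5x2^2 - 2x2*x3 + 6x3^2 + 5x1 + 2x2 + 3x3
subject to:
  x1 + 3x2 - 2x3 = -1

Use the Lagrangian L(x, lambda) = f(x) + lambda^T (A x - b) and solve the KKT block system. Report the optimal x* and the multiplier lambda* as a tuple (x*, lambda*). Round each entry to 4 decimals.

Form the Lagrangian:
  L(x, lambda) = (1/2) x^T Q x + c^T x + lambda^T (A x - b)
Stationarity (grad_x L = 0): Q x + c + A^T lambda = 0.
Primal feasibility: A x = b.

This gives the KKT block system:
  [ Q   A^T ] [ x     ]   [-c ]
  [ A    0  ] [ lambda ] = [ b ]

Solving the linear system:
  x*      = (-0.8058, -0.4296, -0.5473)
  lambda* = (1.0631)
  f(x*)   = -2.7336

x* = (-0.8058, -0.4296, -0.5473), lambda* = (1.0631)


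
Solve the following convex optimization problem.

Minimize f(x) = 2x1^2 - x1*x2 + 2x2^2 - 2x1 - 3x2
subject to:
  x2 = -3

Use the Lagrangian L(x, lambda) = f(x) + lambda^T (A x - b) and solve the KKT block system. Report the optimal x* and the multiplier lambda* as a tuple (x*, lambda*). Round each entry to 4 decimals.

Form the Lagrangian:
  L(x, lambda) = (1/2) x^T Q x + c^T x + lambda^T (A x - b)
Stationarity (grad_x L = 0): Q x + c + A^T lambda = 0.
Primal feasibility: A x = b.

This gives the KKT block system:
  [ Q   A^T ] [ x     ]   [-c ]
  [ A    0  ] [ lambda ] = [ b ]

Solving the linear system:
  x*      = (-0.25, -3)
  lambda* = (14.75)
  f(x*)   = 26.875

x* = (-0.25, -3), lambda* = (14.75)


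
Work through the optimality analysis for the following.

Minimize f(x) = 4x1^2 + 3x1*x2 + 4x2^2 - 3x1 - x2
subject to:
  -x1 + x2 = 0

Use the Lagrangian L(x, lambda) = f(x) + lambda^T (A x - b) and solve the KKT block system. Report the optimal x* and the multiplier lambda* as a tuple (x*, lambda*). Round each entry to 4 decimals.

Form the Lagrangian:
  L(x, lambda) = (1/2) x^T Q x + c^T x + lambda^T (A x - b)
Stationarity (grad_x L = 0): Q x + c + A^T lambda = 0.
Primal feasibility: A x = b.

This gives the KKT block system:
  [ Q   A^T ] [ x     ]   [-c ]
  [ A    0  ] [ lambda ] = [ b ]

Solving the linear system:
  x*      = (0.1818, 0.1818)
  lambda* = (-1)
  f(x*)   = -0.3636

x* = (0.1818, 0.1818), lambda* = (-1)


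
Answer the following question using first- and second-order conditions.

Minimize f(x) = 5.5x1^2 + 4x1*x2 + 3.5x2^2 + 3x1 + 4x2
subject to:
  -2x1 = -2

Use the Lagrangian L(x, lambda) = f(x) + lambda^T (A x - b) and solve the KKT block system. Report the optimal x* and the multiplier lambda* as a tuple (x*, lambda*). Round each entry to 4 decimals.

Form the Lagrangian:
  L(x, lambda) = (1/2) x^T Q x + c^T x + lambda^T (A x - b)
Stationarity (grad_x L = 0): Q x + c + A^T lambda = 0.
Primal feasibility: A x = b.

This gives the KKT block system:
  [ Q   A^T ] [ x     ]   [-c ]
  [ A    0  ] [ lambda ] = [ b ]

Solving the linear system:
  x*      = (1, -1.1429)
  lambda* = (4.7143)
  f(x*)   = 3.9286

x* = (1, -1.1429), lambda* = (4.7143)


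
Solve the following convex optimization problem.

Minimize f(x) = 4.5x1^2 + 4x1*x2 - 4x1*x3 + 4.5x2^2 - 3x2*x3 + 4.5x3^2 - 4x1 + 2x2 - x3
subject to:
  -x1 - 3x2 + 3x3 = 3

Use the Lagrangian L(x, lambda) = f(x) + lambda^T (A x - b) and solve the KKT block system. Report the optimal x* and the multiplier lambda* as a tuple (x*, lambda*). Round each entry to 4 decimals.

Form the Lagrangian:
  L(x, lambda) = (1/2) x^T Q x + c^T x + lambda^T (A x - b)
Stationarity (grad_x L = 0): Q x + c + A^T lambda = 0.
Primal feasibility: A x = b.

This gives the KKT block system:
  [ Q   A^T ] [ x     ]   [-c ]
  [ A    0  ] [ lambda ] = [ b ]

Solving the linear system:
  x*      = (0.9286, -0.7381, 0.5714)
  lambda* = (-0.881)
  f(x*)   = -1.5595

x* = (0.9286, -0.7381, 0.5714), lambda* = (-0.881)


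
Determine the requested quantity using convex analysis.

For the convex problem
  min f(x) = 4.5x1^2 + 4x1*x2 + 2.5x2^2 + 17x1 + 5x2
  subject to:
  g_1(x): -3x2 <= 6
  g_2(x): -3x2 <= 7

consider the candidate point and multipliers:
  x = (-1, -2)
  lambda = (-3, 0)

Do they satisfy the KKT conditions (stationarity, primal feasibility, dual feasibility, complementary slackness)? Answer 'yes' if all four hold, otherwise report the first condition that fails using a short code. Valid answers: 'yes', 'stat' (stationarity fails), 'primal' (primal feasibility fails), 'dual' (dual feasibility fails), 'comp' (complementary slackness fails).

Gradient of f: grad f(x) = Q x + c = (0, -9)
Constraint values g_i(x) = a_i^T x - b_i:
  g_1((-1, -2)) = 0
  g_2((-1, -2)) = -1
Stationarity residual: grad f(x) + sum_i lambda_i a_i = (0, 0)
  -> stationarity OK
Primal feasibility (all g_i <= 0): OK
Dual feasibility (all lambda_i >= 0): FAILS
Complementary slackness (lambda_i * g_i(x) = 0 for all i): OK

Verdict: the first failing condition is dual_feasibility -> dual.

dual


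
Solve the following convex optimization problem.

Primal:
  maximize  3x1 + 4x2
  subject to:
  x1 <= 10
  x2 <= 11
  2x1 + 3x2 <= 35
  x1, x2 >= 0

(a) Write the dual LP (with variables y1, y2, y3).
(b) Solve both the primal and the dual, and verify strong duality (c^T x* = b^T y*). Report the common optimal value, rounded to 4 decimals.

The standard primal-dual pair for 'max c^T x s.t. A x <= b, x >= 0' is:
  Dual:  min b^T y  s.t.  A^T y >= c,  y >= 0.

So the dual LP is:
  minimize  10y1 + 11y2 + 35y3
  subject to:
    y1 + 2y3 >= 3
    y2 + 3y3 >= 4
    y1, y2, y3 >= 0

Solving the primal: x* = (10, 5).
  primal value c^T x* = 50.
Solving the dual: y* = (0.3333, 0, 1.3333).
  dual value b^T y* = 50.
Strong duality: c^T x* = b^T y*. Confirmed.

50


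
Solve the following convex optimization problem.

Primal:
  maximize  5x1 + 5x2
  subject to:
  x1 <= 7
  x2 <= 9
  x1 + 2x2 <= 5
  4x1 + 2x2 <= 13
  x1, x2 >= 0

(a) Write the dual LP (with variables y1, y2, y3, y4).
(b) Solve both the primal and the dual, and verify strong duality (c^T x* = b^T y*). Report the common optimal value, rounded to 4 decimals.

The standard primal-dual pair for 'max c^T x s.t. A x <= b, x >= 0' is:
  Dual:  min b^T y  s.t.  A^T y >= c,  y >= 0.

So the dual LP is:
  minimize  7y1 + 9y2 + 5y3 + 13y4
  subject to:
    y1 + y3 + 4y4 >= 5
    y2 + 2y3 + 2y4 >= 5
    y1, y2, y3, y4 >= 0

Solving the primal: x* = (2.6667, 1.1667).
  primal value c^T x* = 19.1667.
Solving the dual: y* = (0, 0, 1.6667, 0.8333).
  dual value b^T y* = 19.1667.
Strong duality: c^T x* = b^T y*. Confirmed.

19.1667


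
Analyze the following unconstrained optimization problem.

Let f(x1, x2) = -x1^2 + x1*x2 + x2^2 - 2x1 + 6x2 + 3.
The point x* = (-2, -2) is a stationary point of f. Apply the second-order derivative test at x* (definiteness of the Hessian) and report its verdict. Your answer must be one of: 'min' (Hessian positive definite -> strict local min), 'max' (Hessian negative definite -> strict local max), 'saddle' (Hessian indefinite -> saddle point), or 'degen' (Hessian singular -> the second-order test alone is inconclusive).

Compute the Hessian H = grad^2 f:
  H = [[-2, 1], [1, 2]]
Verify stationarity: grad f(x*) = H x* + g = (0, 0).
Eigenvalues of H: -2.2361, 2.2361.
Eigenvalues have mixed signs, so H is indefinite -> x* is a saddle point.

saddle


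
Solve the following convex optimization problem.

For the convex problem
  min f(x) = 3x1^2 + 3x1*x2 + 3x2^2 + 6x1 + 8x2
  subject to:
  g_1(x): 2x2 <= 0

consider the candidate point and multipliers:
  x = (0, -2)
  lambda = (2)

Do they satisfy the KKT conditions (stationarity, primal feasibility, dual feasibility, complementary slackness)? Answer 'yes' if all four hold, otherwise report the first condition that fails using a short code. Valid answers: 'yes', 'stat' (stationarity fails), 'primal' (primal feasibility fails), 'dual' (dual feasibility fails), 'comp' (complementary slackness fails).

Gradient of f: grad f(x) = Q x + c = (0, -4)
Constraint values g_i(x) = a_i^T x - b_i:
  g_1((0, -2)) = -4
Stationarity residual: grad f(x) + sum_i lambda_i a_i = (0, 0)
  -> stationarity OK
Primal feasibility (all g_i <= 0): OK
Dual feasibility (all lambda_i >= 0): OK
Complementary slackness (lambda_i * g_i(x) = 0 for all i): FAILS

Verdict: the first failing condition is complementary_slackness -> comp.

comp


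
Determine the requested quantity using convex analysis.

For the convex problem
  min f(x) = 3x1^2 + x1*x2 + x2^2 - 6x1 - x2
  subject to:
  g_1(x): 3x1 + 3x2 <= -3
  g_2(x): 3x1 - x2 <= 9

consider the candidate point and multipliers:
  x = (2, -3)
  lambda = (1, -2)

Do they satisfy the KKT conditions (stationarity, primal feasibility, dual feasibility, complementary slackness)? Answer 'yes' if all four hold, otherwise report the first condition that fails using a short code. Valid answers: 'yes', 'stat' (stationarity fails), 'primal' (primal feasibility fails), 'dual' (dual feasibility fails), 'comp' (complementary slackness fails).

Gradient of f: grad f(x) = Q x + c = (3, -5)
Constraint values g_i(x) = a_i^T x - b_i:
  g_1((2, -3)) = 0
  g_2((2, -3)) = 0
Stationarity residual: grad f(x) + sum_i lambda_i a_i = (0, 0)
  -> stationarity OK
Primal feasibility (all g_i <= 0): OK
Dual feasibility (all lambda_i >= 0): FAILS
Complementary slackness (lambda_i * g_i(x) = 0 for all i): OK

Verdict: the first failing condition is dual_feasibility -> dual.

dual


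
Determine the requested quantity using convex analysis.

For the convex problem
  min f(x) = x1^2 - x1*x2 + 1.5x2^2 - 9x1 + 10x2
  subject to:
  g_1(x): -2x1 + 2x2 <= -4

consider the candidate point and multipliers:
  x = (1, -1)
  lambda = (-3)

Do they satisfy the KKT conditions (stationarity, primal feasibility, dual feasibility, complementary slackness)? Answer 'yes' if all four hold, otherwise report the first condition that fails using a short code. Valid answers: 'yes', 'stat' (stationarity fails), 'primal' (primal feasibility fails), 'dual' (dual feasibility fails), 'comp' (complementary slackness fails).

Gradient of f: grad f(x) = Q x + c = (-6, 6)
Constraint values g_i(x) = a_i^T x - b_i:
  g_1((1, -1)) = 0
Stationarity residual: grad f(x) + sum_i lambda_i a_i = (0, 0)
  -> stationarity OK
Primal feasibility (all g_i <= 0): OK
Dual feasibility (all lambda_i >= 0): FAILS
Complementary slackness (lambda_i * g_i(x) = 0 for all i): OK

Verdict: the first failing condition is dual_feasibility -> dual.

dual


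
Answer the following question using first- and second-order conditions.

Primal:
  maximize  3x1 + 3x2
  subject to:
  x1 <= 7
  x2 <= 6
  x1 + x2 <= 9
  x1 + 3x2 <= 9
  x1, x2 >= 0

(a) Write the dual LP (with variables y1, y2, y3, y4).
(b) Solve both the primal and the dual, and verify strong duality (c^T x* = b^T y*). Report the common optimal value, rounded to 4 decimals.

The standard primal-dual pair for 'max c^T x s.t. A x <= b, x >= 0' is:
  Dual:  min b^T y  s.t.  A^T y >= c,  y >= 0.

So the dual LP is:
  minimize  7y1 + 6y2 + 9y3 + 9y4
  subject to:
    y1 + y3 + y4 >= 3
    y2 + y3 + 3y4 >= 3
    y1, y2, y3, y4 >= 0

Solving the primal: x* = (7, 0.6667).
  primal value c^T x* = 23.
Solving the dual: y* = (2, 0, 0, 1).
  dual value b^T y* = 23.
Strong duality: c^T x* = b^T y*. Confirmed.

23


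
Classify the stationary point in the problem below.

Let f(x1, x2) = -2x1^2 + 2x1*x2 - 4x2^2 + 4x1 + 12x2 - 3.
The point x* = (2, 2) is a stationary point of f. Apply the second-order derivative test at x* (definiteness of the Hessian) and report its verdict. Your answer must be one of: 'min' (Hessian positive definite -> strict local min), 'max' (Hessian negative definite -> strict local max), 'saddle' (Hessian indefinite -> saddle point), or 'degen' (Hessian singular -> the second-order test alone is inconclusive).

Compute the Hessian H = grad^2 f:
  H = [[-4, 2], [2, -8]]
Verify stationarity: grad f(x*) = H x* + g = (0, 0).
Eigenvalues of H: -8.8284, -3.1716.
Both eigenvalues < 0, so H is negative definite -> x* is a strict local max.

max


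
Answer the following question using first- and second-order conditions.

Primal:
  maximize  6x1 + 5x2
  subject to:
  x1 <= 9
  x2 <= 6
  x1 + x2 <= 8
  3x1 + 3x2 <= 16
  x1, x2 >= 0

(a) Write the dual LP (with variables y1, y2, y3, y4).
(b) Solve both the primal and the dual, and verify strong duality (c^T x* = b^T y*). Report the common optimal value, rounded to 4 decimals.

The standard primal-dual pair for 'max c^T x s.t. A x <= b, x >= 0' is:
  Dual:  min b^T y  s.t.  A^T y >= c,  y >= 0.

So the dual LP is:
  minimize  9y1 + 6y2 + 8y3 + 16y4
  subject to:
    y1 + y3 + 3y4 >= 6
    y2 + y3 + 3y4 >= 5
    y1, y2, y3, y4 >= 0

Solving the primal: x* = (5.3333, 0).
  primal value c^T x* = 32.
Solving the dual: y* = (0, 0, 0, 2).
  dual value b^T y* = 32.
Strong duality: c^T x* = b^T y*. Confirmed.

32


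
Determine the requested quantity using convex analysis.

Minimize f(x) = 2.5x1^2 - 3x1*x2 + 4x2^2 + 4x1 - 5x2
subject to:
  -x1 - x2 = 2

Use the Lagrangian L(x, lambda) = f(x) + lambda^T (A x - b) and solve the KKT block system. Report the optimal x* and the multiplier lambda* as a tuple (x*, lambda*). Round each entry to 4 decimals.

Form the Lagrangian:
  L(x, lambda) = (1/2) x^T Q x + c^T x + lambda^T (A x - b)
Stationarity (grad_x L = 0): Q x + c + A^T lambda = 0.
Primal feasibility: A x = b.

This gives the KKT block system:
  [ Q   A^T ] [ x     ]   [-c ]
  [ A    0  ] [ lambda ] = [ b ]

Solving the linear system:
  x*      = (-1.6316, -0.3684)
  lambda* = (-3.0526)
  f(x*)   = 0.7105

x* = (-1.6316, -0.3684), lambda* = (-3.0526)


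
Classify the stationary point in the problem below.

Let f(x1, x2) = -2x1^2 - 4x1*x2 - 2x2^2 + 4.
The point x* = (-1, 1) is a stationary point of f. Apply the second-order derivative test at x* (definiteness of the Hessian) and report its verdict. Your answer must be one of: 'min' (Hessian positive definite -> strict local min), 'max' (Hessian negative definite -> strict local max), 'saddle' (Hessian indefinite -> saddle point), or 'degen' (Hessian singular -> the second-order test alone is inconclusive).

Compute the Hessian H = grad^2 f:
  H = [[-4, -4], [-4, -4]]
Verify stationarity: grad f(x*) = H x* + g = (0, 0).
Eigenvalues of H: -8, 0.
H has a zero eigenvalue (singular; negative semidefinite but not definite), so H is neither positive definite, negative definite, nor indefinite. The second-order test alone is inconclusive -> degen.
(Indeed, f is constant along the null direction of H through x*, so x* is not a strict local extremum.)

degen


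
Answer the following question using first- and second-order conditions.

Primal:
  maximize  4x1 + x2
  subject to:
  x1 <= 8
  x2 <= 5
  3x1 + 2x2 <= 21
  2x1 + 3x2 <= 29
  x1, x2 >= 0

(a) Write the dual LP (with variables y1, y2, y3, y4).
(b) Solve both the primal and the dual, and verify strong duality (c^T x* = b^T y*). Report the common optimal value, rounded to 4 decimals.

The standard primal-dual pair for 'max c^T x s.t. A x <= b, x >= 0' is:
  Dual:  min b^T y  s.t.  A^T y >= c,  y >= 0.

So the dual LP is:
  minimize  8y1 + 5y2 + 21y3 + 29y4
  subject to:
    y1 + 3y3 + 2y4 >= 4
    y2 + 2y3 + 3y4 >= 1
    y1, y2, y3, y4 >= 0

Solving the primal: x* = (7, 0).
  primal value c^T x* = 28.
Solving the dual: y* = (0, 0, 1.3333, 0).
  dual value b^T y* = 28.
Strong duality: c^T x* = b^T y*. Confirmed.

28


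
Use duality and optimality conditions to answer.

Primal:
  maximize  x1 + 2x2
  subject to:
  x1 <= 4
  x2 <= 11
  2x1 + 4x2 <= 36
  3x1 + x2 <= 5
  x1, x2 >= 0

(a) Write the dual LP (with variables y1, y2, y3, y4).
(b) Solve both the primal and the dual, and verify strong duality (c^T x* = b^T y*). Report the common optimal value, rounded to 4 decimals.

The standard primal-dual pair for 'max c^T x s.t. A x <= b, x >= 0' is:
  Dual:  min b^T y  s.t.  A^T y >= c,  y >= 0.

So the dual LP is:
  minimize  4y1 + 11y2 + 36y3 + 5y4
  subject to:
    y1 + 2y3 + 3y4 >= 1
    y2 + 4y3 + y4 >= 2
    y1, y2, y3, y4 >= 0

Solving the primal: x* = (0, 5).
  primal value c^T x* = 10.
Solving the dual: y* = (0, 0, 0, 2).
  dual value b^T y* = 10.
Strong duality: c^T x* = b^T y*. Confirmed.

10


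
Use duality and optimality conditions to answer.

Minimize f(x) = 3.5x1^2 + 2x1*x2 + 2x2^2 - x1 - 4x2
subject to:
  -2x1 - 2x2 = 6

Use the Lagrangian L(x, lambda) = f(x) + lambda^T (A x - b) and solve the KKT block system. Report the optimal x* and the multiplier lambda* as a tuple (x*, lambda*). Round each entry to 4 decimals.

Form the Lagrangian:
  L(x, lambda) = (1/2) x^T Q x + c^T x + lambda^T (A x - b)
Stationarity (grad_x L = 0): Q x + c + A^T lambda = 0.
Primal feasibility: A x = b.

This gives the KKT block system:
  [ Q   A^T ] [ x     ]   [-c ]
  [ A    0  ] [ lambda ] = [ b ]

Solving the linear system:
  x*      = (-1.2857, -1.7143)
  lambda* = (-6.7143)
  f(x*)   = 24.2143

x* = (-1.2857, -1.7143), lambda* = (-6.7143)


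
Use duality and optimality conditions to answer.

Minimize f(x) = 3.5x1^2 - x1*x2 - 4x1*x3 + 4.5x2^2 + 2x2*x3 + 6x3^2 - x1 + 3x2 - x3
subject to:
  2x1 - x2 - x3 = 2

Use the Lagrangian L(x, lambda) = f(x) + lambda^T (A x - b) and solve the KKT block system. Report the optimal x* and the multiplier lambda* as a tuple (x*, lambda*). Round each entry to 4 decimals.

Form the Lagrangian:
  L(x, lambda) = (1/2) x^T Q x + c^T x + lambda^T (A x - b)
Stationarity (grad_x L = 0): Q x + c + A^T lambda = 0.
Primal feasibility: A x = b.

This gives the KKT block system:
  [ Q   A^T ] [ x     ]   [-c ]
  [ A    0  ] [ lambda ] = [ b ]

Solving the linear system:
  x*      = (0.8636, -0.5481, 0.2754)
  lambda* = (-2.246)
  f(x*)   = 0.8543

x* = (0.8636, -0.5481, 0.2754), lambda* = (-2.246)


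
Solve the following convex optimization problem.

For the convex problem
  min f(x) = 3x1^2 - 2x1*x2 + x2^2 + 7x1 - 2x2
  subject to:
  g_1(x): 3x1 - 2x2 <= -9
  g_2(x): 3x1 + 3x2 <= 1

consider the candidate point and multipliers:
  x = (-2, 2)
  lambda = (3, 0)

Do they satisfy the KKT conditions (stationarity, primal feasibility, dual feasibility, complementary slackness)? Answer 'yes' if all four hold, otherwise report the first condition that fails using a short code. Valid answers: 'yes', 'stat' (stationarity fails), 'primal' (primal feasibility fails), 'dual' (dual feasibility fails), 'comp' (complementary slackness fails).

Gradient of f: grad f(x) = Q x + c = (-9, 6)
Constraint values g_i(x) = a_i^T x - b_i:
  g_1((-2, 2)) = -1
  g_2((-2, 2)) = -1
Stationarity residual: grad f(x) + sum_i lambda_i a_i = (0, 0)
  -> stationarity OK
Primal feasibility (all g_i <= 0): OK
Dual feasibility (all lambda_i >= 0): OK
Complementary slackness (lambda_i * g_i(x) = 0 for all i): FAILS

Verdict: the first failing condition is complementary_slackness -> comp.

comp


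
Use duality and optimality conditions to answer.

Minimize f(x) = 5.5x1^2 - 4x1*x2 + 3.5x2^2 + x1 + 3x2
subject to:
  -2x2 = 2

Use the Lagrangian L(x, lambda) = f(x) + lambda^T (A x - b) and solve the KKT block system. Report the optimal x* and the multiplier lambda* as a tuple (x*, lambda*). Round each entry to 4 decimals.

Form the Lagrangian:
  L(x, lambda) = (1/2) x^T Q x + c^T x + lambda^T (A x - b)
Stationarity (grad_x L = 0): Q x + c + A^T lambda = 0.
Primal feasibility: A x = b.

This gives the KKT block system:
  [ Q   A^T ] [ x     ]   [-c ]
  [ A    0  ] [ lambda ] = [ b ]

Solving the linear system:
  x*      = (-0.4545, -1)
  lambda* = (-1.0909)
  f(x*)   = -0.6364

x* = (-0.4545, -1), lambda* = (-1.0909)


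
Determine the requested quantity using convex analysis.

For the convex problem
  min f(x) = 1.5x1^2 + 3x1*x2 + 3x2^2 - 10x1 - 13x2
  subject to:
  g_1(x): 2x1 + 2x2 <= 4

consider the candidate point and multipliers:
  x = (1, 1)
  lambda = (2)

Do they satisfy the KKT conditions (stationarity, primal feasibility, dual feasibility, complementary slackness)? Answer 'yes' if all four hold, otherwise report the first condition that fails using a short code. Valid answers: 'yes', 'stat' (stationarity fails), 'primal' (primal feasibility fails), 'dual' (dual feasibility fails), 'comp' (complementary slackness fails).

Gradient of f: grad f(x) = Q x + c = (-4, -4)
Constraint values g_i(x) = a_i^T x - b_i:
  g_1((1, 1)) = 0
Stationarity residual: grad f(x) + sum_i lambda_i a_i = (0, 0)
  -> stationarity OK
Primal feasibility (all g_i <= 0): OK
Dual feasibility (all lambda_i >= 0): OK
Complementary slackness (lambda_i * g_i(x) = 0 for all i): OK

Verdict: yes, KKT holds.

yes


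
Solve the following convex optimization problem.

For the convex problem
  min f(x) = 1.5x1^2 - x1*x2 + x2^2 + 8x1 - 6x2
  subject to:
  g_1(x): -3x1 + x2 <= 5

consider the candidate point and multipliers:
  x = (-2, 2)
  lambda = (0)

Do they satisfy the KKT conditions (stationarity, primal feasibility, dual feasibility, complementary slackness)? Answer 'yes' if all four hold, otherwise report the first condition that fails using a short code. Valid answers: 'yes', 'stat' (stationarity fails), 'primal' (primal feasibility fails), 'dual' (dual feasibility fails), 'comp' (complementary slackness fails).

Gradient of f: grad f(x) = Q x + c = (0, 0)
Constraint values g_i(x) = a_i^T x - b_i:
  g_1((-2, 2)) = 3
Stationarity residual: grad f(x) + sum_i lambda_i a_i = (0, 0)
  -> stationarity OK
Primal feasibility (all g_i <= 0): FAILS
Dual feasibility (all lambda_i >= 0): OK
Complementary slackness (lambda_i * g_i(x) = 0 for all i): OK

Verdict: the first failing condition is primal_feasibility -> primal.

primal


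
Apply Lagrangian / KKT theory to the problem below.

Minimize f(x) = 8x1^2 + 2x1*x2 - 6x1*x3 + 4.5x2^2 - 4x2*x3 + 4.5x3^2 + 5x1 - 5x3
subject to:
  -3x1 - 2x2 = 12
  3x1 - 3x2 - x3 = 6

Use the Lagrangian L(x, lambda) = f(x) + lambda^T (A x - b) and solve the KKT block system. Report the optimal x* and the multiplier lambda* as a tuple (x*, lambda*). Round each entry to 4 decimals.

Form the Lagrangian:
  L(x, lambda) = (1/2) x^T Q x + c^T x + lambda^T (A x - b)
Stationarity (grad_x L = 0): Q x + c + A^T lambda = 0.
Primal feasibility: A x = b.

This gives the KKT block system:
  [ Q   A^T ] [ x     ]   [-c ]
  [ A    0  ] [ lambda ] = [ b ]

Solving the linear system:
  x*      = (-1.9133, -3.13, -2.35)
  lambda* = (-8.0741, -2.1496)
  f(x*)   = 55.9849

x* = (-1.9133, -3.13, -2.35), lambda* = (-8.0741, -2.1496)


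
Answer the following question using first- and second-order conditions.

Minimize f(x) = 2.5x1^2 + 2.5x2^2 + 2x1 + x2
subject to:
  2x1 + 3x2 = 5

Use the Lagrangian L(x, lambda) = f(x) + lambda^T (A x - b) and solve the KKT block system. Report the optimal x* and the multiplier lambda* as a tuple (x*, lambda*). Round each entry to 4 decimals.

Form the Lagrangian:
  L(x, lambda) = (1/2) x^T Q x + c^T x + lambda^T (A x - b)
Stationarity (grad_x L = 0): Q x + c + A^T lambda = 0.
Primal feasibility: A x = b.

This gives the KKT block system:
  [ Q   A^T ] [ x     ]   [-c ]
  [ A    0  ] [ lambda ] = [ b ]

Solving the linear system:
  x*      = (0.5846, 1.2769)
  lambda* = (-2.4615)
  f(x*)   = 7.3769

x* = (0.5846, 1.2769), lambda* = (-2.4615)


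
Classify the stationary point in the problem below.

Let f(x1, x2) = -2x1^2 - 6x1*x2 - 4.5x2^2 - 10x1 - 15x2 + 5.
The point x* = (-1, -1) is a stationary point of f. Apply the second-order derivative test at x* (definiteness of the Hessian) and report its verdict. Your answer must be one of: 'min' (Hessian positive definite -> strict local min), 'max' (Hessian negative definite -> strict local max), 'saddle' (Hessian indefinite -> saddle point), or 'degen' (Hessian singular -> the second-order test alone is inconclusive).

Compute the Hessian H = grad^2 f:
  H = [[-4, -6], [-6, -9]]
Verify stationarity: grad f(x*) = H x* + g = (0, 0).
Eigenvalues of H: -13, 0.
H has a zero eigenvalue (singular; negative semidefinite but not definite), so H is neither positive definite, negative definite, nor indefinite. The second-order test alone is inconclusive -> degen.
(Indeed, f is constant along the null direction of H through x*, so x* is not a strict local extremum.)

degen


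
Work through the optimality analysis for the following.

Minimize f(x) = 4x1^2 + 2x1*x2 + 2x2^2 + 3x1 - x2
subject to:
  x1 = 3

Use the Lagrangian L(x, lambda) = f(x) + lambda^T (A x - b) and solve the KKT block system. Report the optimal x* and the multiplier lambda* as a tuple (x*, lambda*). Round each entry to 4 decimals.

Form the Lagrangian:
  L(x, lambda) = (1/2) x^T Q x + c^T x + lambda^T (A x - b)
Stationarity (grad_x L = 0): Q x + c + A^T lambda = 0.
Primal feasibility: A x = b.

This gives the KKT block system:
  [ Q   A^T ] [ x     ]   [-c ]
  [ A    0  ] [ lambda ] = [ b ]

Solving the linear system:
  x*      = (3, -1.25)
  lambda* = (-24.5)
  f(x*)   = 41.875

x* = (3, -1.25), lambda* = (-24.5)


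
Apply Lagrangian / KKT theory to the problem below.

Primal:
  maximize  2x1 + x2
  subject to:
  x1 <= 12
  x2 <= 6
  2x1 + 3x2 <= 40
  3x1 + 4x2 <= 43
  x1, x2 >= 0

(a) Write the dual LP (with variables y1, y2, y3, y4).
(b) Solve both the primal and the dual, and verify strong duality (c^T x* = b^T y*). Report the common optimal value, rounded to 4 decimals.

The standard primal-dual pair for 'max c^T x s.t. A x <= b, x >= 0' is:
  Dual:  min b^T y  s.t.  A^T y >= c,  y >= 0.

So the dual LP is:
  minimize  12y1 + 6y2 + 40y3 + 43y4
  subject to:
    y1 + 2y3 + 3y4 >= 2
    y2 + 3y3 + 4y4 >= 1
    y1, y2, y3, y4 >= 0

Solving the primal: x* = (12, 1.75).
  primal value c^T x* = 25.75.
Solving the dual: y* = (1.25, 0, 0, 0.25).
  dual value b^T y* = 25.75.
Strong duality: c^T x* = b^T y*. Confirmed.

25.75


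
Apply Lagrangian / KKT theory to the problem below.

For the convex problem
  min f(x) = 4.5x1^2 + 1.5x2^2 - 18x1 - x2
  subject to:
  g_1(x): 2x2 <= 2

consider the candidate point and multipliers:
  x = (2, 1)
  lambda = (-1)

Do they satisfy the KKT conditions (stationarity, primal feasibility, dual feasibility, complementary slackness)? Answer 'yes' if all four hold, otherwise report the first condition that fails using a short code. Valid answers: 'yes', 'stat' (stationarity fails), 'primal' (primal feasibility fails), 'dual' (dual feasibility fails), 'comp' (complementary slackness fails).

Gradient of f: grad f(x) = Q x + c = (0, 2)
Constraint values g_i(x) = a_i^T x - b_i:
  g_1((2, 1)) = 0
Stationarity residual: grad f(x) + sum_i lambda_i a_i = (0, 0)
  -> stationarity OK
Primal feasibility (all g_i <= 0): OK
Dual feasibility (all lambda_i >= 0): FAILS
Complementary slackness (lambda_i * g_i(x) = 0 for all i): OK

Verdict: the first failing condition is dual_feasibility -> dual.

dual


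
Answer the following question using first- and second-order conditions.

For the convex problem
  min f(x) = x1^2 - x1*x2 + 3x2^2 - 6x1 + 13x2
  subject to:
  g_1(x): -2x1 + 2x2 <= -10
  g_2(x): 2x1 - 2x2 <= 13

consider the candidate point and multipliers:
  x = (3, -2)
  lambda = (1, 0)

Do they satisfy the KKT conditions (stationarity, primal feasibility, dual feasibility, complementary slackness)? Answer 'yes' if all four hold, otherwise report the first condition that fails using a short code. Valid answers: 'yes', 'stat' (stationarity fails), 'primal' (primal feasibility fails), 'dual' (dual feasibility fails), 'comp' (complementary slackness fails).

Gradient of f: grad f(x) = Q x + c = (2, -2)
Constraint values g_i(x) = a_i^T x - b_i:
  g_1((3, -2)) = 0
  g_2((3, -2)) = -3
Stationarity residual: grad f(x) + sum_i lambda_i a_i = (0, 0)
  -> stationarity OK
Primal feasibility (all g_i <= 0): OK
Dual feasibility (all lambda_i >= 0): OK
Complementary slackness (lambda_i * g_i(x) = 0 for all i): OK

Verdict: yes, KKT holds.

yes


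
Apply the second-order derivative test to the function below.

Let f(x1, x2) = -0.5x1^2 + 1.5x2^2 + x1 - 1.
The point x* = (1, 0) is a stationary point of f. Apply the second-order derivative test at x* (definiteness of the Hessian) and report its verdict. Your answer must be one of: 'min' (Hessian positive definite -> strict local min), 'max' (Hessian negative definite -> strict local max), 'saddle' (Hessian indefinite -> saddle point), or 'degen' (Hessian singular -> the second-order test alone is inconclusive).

Compute the Hessian H = grad^2 f:
  H = [[-1, 0], [0, 3]]
Verify stationarity: grad f(x*) = H x* + g = (0, 0).
Eigenvalues of H: -1, 3.
Eigenvalues have mixed signs, so H is indefinite -> x* is a saddle point.

saddle


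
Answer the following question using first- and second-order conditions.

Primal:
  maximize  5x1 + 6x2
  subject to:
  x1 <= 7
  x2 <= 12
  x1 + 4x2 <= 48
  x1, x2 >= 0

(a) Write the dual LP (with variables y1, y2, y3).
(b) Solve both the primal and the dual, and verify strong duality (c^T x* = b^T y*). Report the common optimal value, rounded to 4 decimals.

The standard primal-dual pair for 'max c^T x s.t. A x <= b, x >= 0' is:
  Dual:  min b^T y  s.t.  A^T y >= c,  y >= 0.

So the dual LP is:
  minimize  7y1 + 12y2 + 48y3
  subject to:
    y1 + y3 >= 5
    y2 + 4y3 >= 6
    y1, y2, y3 >= 0

Solving the primal: x* = (7, 10.25).
  primal value c^T x* = 96.5.
Solving the dual: y* = (3.5, 0, 1.5).
  dual value b^T y* = 96.5.
Strong duality: c^T x* = b^T y*. Confirmed.

96.5


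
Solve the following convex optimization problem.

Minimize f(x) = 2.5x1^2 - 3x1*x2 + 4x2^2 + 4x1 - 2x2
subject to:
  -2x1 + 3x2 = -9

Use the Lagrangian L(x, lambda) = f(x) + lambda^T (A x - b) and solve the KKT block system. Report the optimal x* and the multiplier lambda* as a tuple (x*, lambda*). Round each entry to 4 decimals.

Form the Lagrangian:
  L(x, lambda) = (1/2) x^T Q x + c^T x + lambda^T (A x - b)
Stationarity (grad_x L = 0): Q x + c + A^T lambda = 0.
Primal feasibility: A x = b.

This gives the KKT block system:
  [ Q   A^T ] [ x     ]   [-c ]
  [ A    0  ] [ lambda ] = [ b ]

Solving the linear system:
  x*      = (0.9512, -2.3659)
  lambda* = (7.9268)
  f(x*)   = 39.939

x* = (0.9512, -2.3659), lambda* = (7.9268)


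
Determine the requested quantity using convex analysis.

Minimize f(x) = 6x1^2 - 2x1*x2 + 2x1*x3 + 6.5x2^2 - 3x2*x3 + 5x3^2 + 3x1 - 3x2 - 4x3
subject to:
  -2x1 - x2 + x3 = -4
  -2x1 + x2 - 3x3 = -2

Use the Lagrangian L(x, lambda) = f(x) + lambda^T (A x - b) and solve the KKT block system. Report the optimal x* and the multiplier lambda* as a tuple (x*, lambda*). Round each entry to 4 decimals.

Form the Lagrangian:
  L(x, lambda) = (1/2) x^T Q x + c^T x + lambda^T (A x - b)
Stationarity (grad_x L = 0): Q x + c + A^T lambda = 0.
Primal feasibility: A x = b.

This gives the KKT block system:
  [ Q   A^T ] [ x     ]   [-c ]
  [ A    0  ] [ lambda ] = [ b ]

Solving the linear system:
  x*      = (1.5045, 0.9818, -0.0091)
  lambda* = (8.1591, 1.3773)
  f(x*)   = 18.4977

x* = (1.5045, 0.9818, -0.0091), lambda* = (8.1591, 1.3773)


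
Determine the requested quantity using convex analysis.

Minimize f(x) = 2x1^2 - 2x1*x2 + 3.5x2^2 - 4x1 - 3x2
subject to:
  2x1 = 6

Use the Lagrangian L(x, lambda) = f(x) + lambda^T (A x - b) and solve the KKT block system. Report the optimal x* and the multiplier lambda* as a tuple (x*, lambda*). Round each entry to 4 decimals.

Form the Lagrangian:
  L(x, lambda) = (1/2) x^T Q x + c^T x + lambda^T (A x - b)
Stationarity (grad_x L = 0): Q x + c + A^T lambda = 0.
Primal feasibility: A x = b.

This gives the KKT block system:
  [ Q   A^T ] [ x     ]   [-c ]
  [ A    0  ] [ lambda ] = [ b ]

Solving the linear system:
  x*      = (3, 1.2857)
  lambda* = (-2.7143)
  f(x*)   = 0.2143

x* = (3, 1.2857), lambda* = (-2.7143)


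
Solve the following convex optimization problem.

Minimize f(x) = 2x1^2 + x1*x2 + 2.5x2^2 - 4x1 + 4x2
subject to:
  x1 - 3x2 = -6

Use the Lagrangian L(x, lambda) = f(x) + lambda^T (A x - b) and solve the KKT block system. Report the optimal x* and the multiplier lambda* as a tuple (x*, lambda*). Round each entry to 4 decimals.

Form the Lagrangian:
  L(x, lambda) = (1/2) x^T Q x + c^T x + lambda^T (A x - b)
Stationarity (grad_x L = 0): Q x + c + A^T lambda = 0.
Primal feasibility: A x = b.

This gives the KKT block system:
  [ Q   A^T ] [ x     ]   [-c ]
  [ A    0  ] [ lambda ] = [ b ]

Solving the linear system:
  x*      = (-0.5106, 1.8298)
  lambda* = (4.2128)
  f(x*)   = 17.3191

x* = (-0.5106, 1.8298), lambda* = (4.2128)


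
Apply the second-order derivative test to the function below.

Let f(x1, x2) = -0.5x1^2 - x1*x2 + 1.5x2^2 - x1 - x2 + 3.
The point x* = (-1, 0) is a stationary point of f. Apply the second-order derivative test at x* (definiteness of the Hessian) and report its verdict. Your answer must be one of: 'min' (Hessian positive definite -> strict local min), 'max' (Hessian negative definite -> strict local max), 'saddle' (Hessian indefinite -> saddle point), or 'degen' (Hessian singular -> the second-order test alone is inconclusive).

Compute the Hessian H = grad^2 f:
  H = [[-1, -1], [-1, 3]]
Verify stationarity: grad f(x*) = H x* + g = (0, 0).
Eigenvalues of H: -1.2361, 3.2361.
Eigenvalues have mixed signs, so H is indefinite -> x* is a saddle point.

saddle


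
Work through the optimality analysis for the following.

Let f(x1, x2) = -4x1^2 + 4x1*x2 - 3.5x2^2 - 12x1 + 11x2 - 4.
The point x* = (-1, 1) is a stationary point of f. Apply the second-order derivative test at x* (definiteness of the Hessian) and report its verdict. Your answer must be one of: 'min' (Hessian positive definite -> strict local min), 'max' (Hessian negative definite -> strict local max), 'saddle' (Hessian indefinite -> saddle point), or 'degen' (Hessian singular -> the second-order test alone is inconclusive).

Compute the Hessian H = grad^2 f:
  H = [[-8, 4], [4, -7]]
Verify stationarity: grad f(x*) = H x* + g = (0, 0).
Eigenvalues of H: -11.5311, -3.4689.
Both eigenvalues < 0, so H is negative definite -> x* is a strict local max.

max


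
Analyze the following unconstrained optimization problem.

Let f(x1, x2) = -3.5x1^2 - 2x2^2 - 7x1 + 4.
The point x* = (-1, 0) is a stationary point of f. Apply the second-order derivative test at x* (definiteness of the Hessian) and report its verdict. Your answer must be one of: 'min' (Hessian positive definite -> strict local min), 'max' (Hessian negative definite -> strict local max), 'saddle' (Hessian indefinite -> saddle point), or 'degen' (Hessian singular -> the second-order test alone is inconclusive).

Compute the Hessian H = grad^2 f:
  H = [[-7, 0], [0, -4]]
Verify stationarity: grad f(x*) = H x* + g = (0, 0).
Eigenvalues of H: -7, -4.
Both eigenvalues < 0, so H is negative definite -> x* is a strict local max.

max


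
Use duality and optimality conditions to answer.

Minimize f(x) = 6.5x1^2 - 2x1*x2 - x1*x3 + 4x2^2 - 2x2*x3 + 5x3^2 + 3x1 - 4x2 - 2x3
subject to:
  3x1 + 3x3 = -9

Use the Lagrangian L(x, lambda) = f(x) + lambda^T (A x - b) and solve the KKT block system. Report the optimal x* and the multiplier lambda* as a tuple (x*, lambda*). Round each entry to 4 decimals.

Form the Lagrangian:
  L(x, lambda) = (1/2) x^T Q x + c^T x + lambda^T (A x - b)
Stationarity (grad_x L = 0): Q x + c + A^T lambda = 0.
Primal feasibility: A x = b.

This gives the KKT block system:
  [ Q   A^T ] [ x     ]   [-c ]
  [ A    0  ] [ lambda ] = [ b ]

Solving the linear system:
  x*      = (-1.52, -0.25, -1.48)
  lambda* = (4.9267)
  f(x*)   = 21.87

x* = (-1.52, -0.25, -1.48), lambda* = (4.9267)
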